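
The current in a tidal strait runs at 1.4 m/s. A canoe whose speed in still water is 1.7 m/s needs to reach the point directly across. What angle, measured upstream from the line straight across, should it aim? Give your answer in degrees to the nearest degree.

55°

To cancel the current, the upstream component of the canoe's velocity must equal the flow: 1.7 sin θ = 1.4.
sin θ = 1.4 / 1.7 = 0.8235.
θ = arcsin(0.8235) = 55.440°.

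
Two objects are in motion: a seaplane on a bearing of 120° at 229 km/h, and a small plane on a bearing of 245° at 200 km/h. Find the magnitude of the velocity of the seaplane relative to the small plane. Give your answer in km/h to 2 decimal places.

380.76 km/h

Taking east as x and north as y: seaplane velocity = (198.320, -114.500) km/h; small plane velocity = (-181.262, -84.524) km/h.
Velocity of seaplane relative to small plane = (198.320, -114.500) − (-181.262, -84.524) = (379.581, -29.976) km/h.
Magnitude = |(379.581, -29.976)| = 380.763 km/h.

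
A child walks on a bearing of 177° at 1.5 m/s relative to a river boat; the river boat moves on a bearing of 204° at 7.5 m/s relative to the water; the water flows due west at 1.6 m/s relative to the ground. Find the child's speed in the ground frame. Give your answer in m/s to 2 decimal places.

9.52 m/s

In east/north components (m/s): child relative to river boat = (0.079, -1.498); river boat relative to water = (-3.051, -6.852); water relative to ground = (-1.600, 0.000).
Sum = (-4.572, -8.350) m/s.
Speed = |(-4.572, -8.350)| = 9.519 m/s.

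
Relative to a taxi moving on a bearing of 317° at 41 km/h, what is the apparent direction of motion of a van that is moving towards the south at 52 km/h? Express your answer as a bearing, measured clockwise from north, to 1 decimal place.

161.2°

Taking east as x and north as y: van velocity = (0.000, -52.000) km/h; taxi velocity = (-27.962, 29.986) km/h.
Velocity of van relative to taxi = (0.000, -52.000) − (-27.962, 29.986) = (27.962, -81.986) km/h.
Bearing = atan2(27.96, -81.99) = 161.17° clockwise from north.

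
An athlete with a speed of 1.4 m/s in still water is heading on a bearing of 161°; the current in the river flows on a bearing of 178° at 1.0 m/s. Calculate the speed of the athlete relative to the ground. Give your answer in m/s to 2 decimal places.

2.37 m/s

Taking east as x and north as y: velocity relative to the water = (0.456, -1.324) m/s; the water relative to ground = (0.035, -0.999) m/s.
Velocity relative to ground = (0.456, -1.324) + (0.035, -0.999) = (0.491, -2.323) m/s.
Speed = |(0.491, -2.323)| = 2.374 m/s.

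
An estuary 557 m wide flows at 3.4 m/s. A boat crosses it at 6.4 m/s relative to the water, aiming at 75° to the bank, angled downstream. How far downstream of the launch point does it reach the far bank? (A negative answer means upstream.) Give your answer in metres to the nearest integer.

Perpendicular speed = 6.182 m/s; crossing time = 557 / 6.182 = 90.101 s.
Net downstream speed = 5.056 m/s.
Drift = 5.056 × 90.101 = 455.592 m (downstream).

456 m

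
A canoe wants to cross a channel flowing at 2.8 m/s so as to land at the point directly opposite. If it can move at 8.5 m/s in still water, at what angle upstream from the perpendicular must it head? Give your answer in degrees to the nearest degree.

19°

To cancel the current, the upstream component of the canoe's velocity must equal the flow: 8.5 sin θ = 2.8.
sin θ = 2.8 / 8.5 = 0.3294.
θ = arcsin(0.3294) = 19.233°.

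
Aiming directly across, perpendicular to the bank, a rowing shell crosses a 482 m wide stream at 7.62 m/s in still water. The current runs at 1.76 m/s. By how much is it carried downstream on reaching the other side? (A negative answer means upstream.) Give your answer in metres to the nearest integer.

111 m

Perpendicular speed = 7.620 m/s; crossing time = 482 / 7.620 = 63.255 s.
Net downstream speed = 1.760 m/s.
Drift = 1.760 × 63.255 = 111.328 m (downstream).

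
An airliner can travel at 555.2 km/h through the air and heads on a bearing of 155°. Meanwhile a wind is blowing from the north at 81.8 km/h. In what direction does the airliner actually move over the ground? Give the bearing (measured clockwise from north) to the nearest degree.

158°

Taking east as x and north as y: velocity relative to the air = (234.638, -503.182) km/h; the air relative to ground = (0.000, -81.800) km/h.
Velocity relative to ground = (234.638, -503.182) + (0.000, -81.800) = (234.638, -584.982) km/h.
Bearing = atan2(234.64, -584.98) = 158.14° clockwise from north.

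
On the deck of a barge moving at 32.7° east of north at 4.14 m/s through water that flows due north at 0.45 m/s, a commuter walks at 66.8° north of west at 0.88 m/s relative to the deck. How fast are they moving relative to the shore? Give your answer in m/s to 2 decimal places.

5.11 m/s

In east/north components (m/s): commuter relative to barge = (-0.347, 0.809); barge relative to water = (2.237, 3.484); water relative to ground = (0.000, 0.450).
Sum = (1.890, 4.743) m/s.
Speed = |(1.890, 4.743)| = 5.105 m/s.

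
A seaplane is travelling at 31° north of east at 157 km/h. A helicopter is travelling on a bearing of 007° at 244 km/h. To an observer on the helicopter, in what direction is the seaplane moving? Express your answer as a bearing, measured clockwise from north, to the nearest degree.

Taking east as x and north as y: seaplane velocity = (134.575, 80.861) km/h; helicopter velocity = (29.736, 242.181) km/h.
Velocity of seaplane relative to helicopter = (134.575, 80.861) − (29.736, 242.181) = (104.839, -161.320) km/h.
Bearing = atan2(104.84, -161.32) = 146.98° clockwise from north.

147°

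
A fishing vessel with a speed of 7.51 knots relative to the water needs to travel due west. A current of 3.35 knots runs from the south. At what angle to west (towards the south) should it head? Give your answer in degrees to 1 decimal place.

26.5°

The current pushes perpendicular to the desired track; the heading must have a component into the current equal to 3.35 knots: 7.51 sin θ = 3.35.
sin θ = 0.4461, so θ = 26.492°.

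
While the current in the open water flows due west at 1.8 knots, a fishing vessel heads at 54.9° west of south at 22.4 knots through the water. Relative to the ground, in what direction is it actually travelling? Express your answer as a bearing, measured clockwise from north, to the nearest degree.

237°

Taking east as x and north as y: velocity relative to the water = (-18.327, -12.880) knots; the water relative to ground = (-1.800, 0.000) knots.
Velocity relative to ground = (-18.327, -12.880) + (-1.800, 0.000) = (-20.127, -12.880) knots.
Bearing = atan2(-20.13, -12.88) = 237.38° clockwise from north.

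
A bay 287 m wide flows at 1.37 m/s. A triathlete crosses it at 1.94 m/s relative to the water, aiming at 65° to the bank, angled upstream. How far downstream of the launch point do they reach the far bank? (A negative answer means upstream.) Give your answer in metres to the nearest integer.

90 m

Perpendicular speed = 1.758 m/s; crossing time = 287 / 1.758 = 163.232 s.
Net downstream speed = 0.550 m/s.
Drift = 0.550 × 163.232 = 89.797 m (downstream).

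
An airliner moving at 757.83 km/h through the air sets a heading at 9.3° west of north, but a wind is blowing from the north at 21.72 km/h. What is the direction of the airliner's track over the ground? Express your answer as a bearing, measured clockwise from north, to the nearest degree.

350°

Taking east as x and north as y: velocity relative to the air = (-122.468, 747.869) km/h; the air relative to ground = (0.000, -21.720) km/h.
Velocity relative to ground = (-122.468, 747.869) + (0.000, -21.720) = (-122.468, 726.149) km/h.
Bearing = atan2(-122.47, 726.15) = 350.43° clockwise from north.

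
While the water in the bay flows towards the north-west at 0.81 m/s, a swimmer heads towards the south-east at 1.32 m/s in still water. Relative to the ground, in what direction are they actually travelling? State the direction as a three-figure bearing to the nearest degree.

135°

Taking east as x and north as y: velocity relative to the water = (0.933, -0.933) m/s; the water relative to ground = (-0.573, 0.573) m/s.
Velocity relative to ground = (0.933, -0.933) + (-0.573, 0.573) = (0.361, -0.361) m/s.
Bearing = atan2(0.36, -0.36) = 135.00° clockwise from north.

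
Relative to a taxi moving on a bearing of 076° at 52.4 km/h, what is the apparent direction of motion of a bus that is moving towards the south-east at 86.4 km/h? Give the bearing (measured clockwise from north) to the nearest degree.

Taking east as x and north as y: bus velocity = (61.094, -61.094) km/h; taxi velocity = (50.843, 12.677) km/h.
Velocity of bus relative to taxi = (61.094, -61.094) − (50.843, 12.677) = (10.251, -73.771) km/h.
Bearing = atan2(10.25, -73.77) = 172.09° clockwise from north.

172°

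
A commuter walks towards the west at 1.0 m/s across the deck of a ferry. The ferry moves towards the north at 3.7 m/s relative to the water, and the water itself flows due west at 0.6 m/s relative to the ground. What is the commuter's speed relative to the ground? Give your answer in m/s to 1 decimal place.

In east/north components (m/s): commuter relative to ferry = (-1.000, 0.000); ferry relative to water = (0.000, 3.700); water relative to ground = (-0.600, 0.000).
Sum = (-1.600, 3.700) m/s.
Speed = |(-1.600, 3.700)| = 4.031 m/s.

4.0 m/s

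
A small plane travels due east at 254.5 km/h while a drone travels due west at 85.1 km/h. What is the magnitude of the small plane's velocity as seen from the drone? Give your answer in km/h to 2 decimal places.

Taking east as x and north as y: small plane velocity = (254.500, 0.000) km/h; drone velocity = (-85.100, 0.000) km/h.
Velocity of small plane relative to drone = (254.500, 0.000) − (-85.100, 0.000) = (339.600, 0.000) km/h.
Magnitude = |(339.600, 0.000)| = 339.600 km/h.

339.60 km/h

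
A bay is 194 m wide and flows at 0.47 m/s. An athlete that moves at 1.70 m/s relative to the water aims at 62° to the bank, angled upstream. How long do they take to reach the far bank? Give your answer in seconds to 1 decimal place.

129.2 s

The component of the athlete's velocity perpendicular to the bank is 1.70 × sin 62° = 1.501 m/s.
The current is parallel to the bank, so it does not affect the crossing time.
Time = 194 / 1.501 = 129.246 s.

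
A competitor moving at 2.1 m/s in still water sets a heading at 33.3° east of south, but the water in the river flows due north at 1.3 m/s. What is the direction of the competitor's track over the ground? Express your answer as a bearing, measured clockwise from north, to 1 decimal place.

Taking east as x and north as y: velocity relative to the water = (1.153, -1.755) m/s; the water relative to ground = (0.000, 1.300) m/s.
Velocity relative to ground = (1.153, -1.755) + (0.000, 1.300) = (1.153, -0.455) m/s.
Bearing = atan2(1.15, -0.46) = 111.54° clockwise from north.

111.5°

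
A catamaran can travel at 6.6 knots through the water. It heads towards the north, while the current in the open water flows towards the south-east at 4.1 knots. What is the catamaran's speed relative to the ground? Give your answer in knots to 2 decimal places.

Taking east as x and north as y: velocity relative to the water = (0.000, 6.600) knots; the water relative to ground = (2.899, -2.899) knots.
Velocity relative to ground = (0.000, 6.600) + (2.899, -2.899) = (2.899, 3.701) knots.
Speed = |(2.899, 3.701)| = 4.701 knots.

4.70 knots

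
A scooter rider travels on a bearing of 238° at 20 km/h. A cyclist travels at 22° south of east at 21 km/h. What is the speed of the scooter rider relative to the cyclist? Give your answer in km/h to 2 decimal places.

36.53 km/h

Taking east as x and north as y: scooter rider velocity = (-16.961, -10.598) km/h; cyclist velocity = (19.471, -7.867) km/h.
Velocity of scooter rider relative to cyclist = (-16.961, -10.598) − (19.471, -7.867) = (-36.432, -2.732) km/h.
Magnitude = |(-36.432, -2.732)| = 36.534 km/h.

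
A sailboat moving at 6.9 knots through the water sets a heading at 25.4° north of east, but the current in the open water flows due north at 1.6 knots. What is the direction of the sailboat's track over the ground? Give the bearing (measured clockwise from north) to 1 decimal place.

Taking east as x and north as y: velocity relative to the water = (6.233, 2.960) knots; the water relative to ground = (0.000, 1.600) knots.
Velocity relative to ground = (6.233, 2.960) + (0.000, 1.600) = (6.233, 4.560) knots.
Bearing = atan2(6.23, 4.56) = 53.81° clockwise from north.

053.8°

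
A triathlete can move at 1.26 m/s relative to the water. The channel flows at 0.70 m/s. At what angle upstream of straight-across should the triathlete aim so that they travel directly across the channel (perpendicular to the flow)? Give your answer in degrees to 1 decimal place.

33.7°

To cancel the current, the upstream component of the triathlete's velocity must equal the flow: 1.26 sin θ = 0.70.
sin θ = 0.70 / 1.26 = 0.5556.
θ = arcsin(0.5556) = 33.749°.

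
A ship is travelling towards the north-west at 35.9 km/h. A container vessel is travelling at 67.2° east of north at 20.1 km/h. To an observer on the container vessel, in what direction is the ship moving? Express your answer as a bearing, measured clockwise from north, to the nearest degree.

Taking east as x and north as y: ship velocity = (-25.385, 25.385) km/h; container vessel velocity = (18.529, 7.789) km/h.
Velocity of ship relative to container vessel = (-25.385, 25.385) − (18.529, 7.789) = (-43.915, 17.596) km/h.
Bearing = atan2(-43.91, 17.60) = 291.84° clockwise from north.

292°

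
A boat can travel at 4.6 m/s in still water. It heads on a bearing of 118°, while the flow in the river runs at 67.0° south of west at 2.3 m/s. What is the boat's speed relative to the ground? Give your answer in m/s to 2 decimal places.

Taking east as x and north as y: velocity relative to the water = (4.062, -2.160) m/s; the water relative to ground = (-0.899, -2.117) m/s.
Velocity relative to ground = (4.062, -2.160) + (-0.899, -2.117) = (3.163, -4.277) m/s.
Speed = |(3.163, -4.277)| = 5.319 m/s.

5.32 m/s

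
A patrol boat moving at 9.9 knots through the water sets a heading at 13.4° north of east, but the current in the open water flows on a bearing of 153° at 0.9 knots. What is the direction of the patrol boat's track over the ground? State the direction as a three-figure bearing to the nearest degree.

Taking east as x and north as y: velocity relative to the water = (9.630, 2.294) knots; the water relative to ground = (0.409, -0.802) knots.
Velocity relative to ground = (9.630, 2.294) + (0.409, -0.802) = (10.039, 1.492) knots.
Bearing = atan2(10.04, 1.49) = 81.54° clockwise from north.

082°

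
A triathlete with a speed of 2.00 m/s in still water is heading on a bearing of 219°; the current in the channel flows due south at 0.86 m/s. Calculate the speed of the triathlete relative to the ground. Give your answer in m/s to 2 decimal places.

2.72 m/s

Taking east as x and north as y: velocity relative to the water = (-1.259, -1.554) m/s; the water relative to ground = (0.000, -0.860) m/s.
Velocity relative to ground = (-1.259, -1.554) + (0.000, -0.860) = (-1.259, -2.414) m/s.
Speed = |(-1.259, -2.414)| = 2.723 m/s.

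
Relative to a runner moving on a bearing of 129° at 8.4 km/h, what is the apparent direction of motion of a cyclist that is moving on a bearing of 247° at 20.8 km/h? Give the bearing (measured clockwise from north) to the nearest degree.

Taking east as x and north as y: cyclist velocity = (-19.147, -8.127) km/h; runner velocity = (6.528, -5.286) km/h.
Velocity of cyclist relative to runner = (-19.147, -8.127) − (6.528, -5.286) = (-25.675, -2.841) km/h.
Bearing = atan2(-25.67, -2.84) = 263.69° clockwise from north.

264°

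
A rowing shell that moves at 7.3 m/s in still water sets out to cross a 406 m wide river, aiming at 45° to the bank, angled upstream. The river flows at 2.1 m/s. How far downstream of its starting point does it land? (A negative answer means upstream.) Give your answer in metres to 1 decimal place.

-240.8 m

Perpendicular speed = 5.162 m/s; crossing time = 406 / 5.162 = 78.654 s.
Net downstream speed = -3.062 m/s.
Drift = -3.062 × 78.654 = -240.828 m (upstream).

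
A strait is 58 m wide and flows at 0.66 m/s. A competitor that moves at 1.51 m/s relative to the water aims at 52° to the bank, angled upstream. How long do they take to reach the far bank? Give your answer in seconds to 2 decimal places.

The component of the competitor's velocity perpendicular to the bank is 1.51 × sin 52° = 1.190 m/s.
The flow acts along the bank and has no component across it.
Time = 58 / 1.190 = 48.744 s.

48.74 s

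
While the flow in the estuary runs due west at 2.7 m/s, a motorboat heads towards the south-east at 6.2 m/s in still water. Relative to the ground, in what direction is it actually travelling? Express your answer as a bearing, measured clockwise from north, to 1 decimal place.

Taking east as x and north as y: velocity relative to the water = (4.384, -4.384) m/s; the water relative to ground = (-2.700, 0.000) m/s.
Velocity relative to ground = (4.384, -4.384) + (-2.700, 0.000) = (1.684, -4.384) m/s.
Bearing = atan2(1.68, -4.38) = 158.99° clockwise from north.

159.0°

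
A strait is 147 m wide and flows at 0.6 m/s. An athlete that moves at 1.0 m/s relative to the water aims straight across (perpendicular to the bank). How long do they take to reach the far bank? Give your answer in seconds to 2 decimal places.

147.00 s

The component of the athlete's velocity perpendicular to the bank is 1.0 m/s.
The flow acts along the bank and has no component across it.
Time = 147 / 1.000 = 147.000 s.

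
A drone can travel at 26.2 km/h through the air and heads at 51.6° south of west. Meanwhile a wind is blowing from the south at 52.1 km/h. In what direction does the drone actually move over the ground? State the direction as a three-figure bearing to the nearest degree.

333°

Taking east as x and north as y: velocity relative to the air = (-16.274, -20.533) km/h; the air relative to ground = (0.000, 52.100) km/h.
Velocity relative to ground = (-16.274, -20.533) + (0.000, 52.100) = (-16.274, 31.567) km/h.
Bearing = atan2(-16.27, 31.57) = 332.73° clockwise from north.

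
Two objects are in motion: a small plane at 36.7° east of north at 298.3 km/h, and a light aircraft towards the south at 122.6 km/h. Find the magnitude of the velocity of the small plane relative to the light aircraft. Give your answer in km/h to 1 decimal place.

Taking east as x and north as y: small plane velocity = (178.272, 239.170) km/h; light aircraft velocity = (0.000, -122.600) km/h.
Velocity of small plane relative to light aircraft = (178.272, 239.170) − (0.000, -122.600) = (178.272, 361.770) km/h.
Magnitude = |(178.272, 361.770)| = 403.309 km/h.

403.3 km/h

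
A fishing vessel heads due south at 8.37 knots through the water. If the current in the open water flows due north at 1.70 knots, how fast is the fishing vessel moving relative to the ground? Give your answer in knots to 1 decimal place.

Taking east as x and north as y: velocity relative to the water = (0.000, -8.370) knots; the water relative to ground = (0.000, 1.700) knots.
Velocity relative to ground = (0.000, -8.370) + (0.000, 1.700) = (0.000, -6.670) knots.
Speed = |(0.000, -6.670)| = 6.670 knots.

6.7 knots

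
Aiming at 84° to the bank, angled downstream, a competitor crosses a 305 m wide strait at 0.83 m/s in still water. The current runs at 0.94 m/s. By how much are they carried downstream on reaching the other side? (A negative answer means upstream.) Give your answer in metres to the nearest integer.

379 m

Perpendicular speed = 0.825 m/s; crossing time = 305 / 0.825 = 369.494 s.
Net downstream speed = 1.027 m/s.
Drift = 1.027 × 369.494 = 379.381 m (downstream).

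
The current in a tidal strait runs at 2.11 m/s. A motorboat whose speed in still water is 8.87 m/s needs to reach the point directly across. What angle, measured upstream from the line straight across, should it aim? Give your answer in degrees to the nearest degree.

To cancel the current, the upstream component of the motorboat's velocity must equal the flow: 8.87 sin θ = 2.11.
sin θ = 2.11 / 8.87 = 0.2379.
θ = arcsin(0.2379) = 13.761°.

14°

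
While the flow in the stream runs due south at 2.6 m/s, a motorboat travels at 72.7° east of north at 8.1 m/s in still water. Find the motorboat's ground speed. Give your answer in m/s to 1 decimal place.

Taking east as x and north as y: velocity relative to the water = (7.734, 2.409) m/s; the water relative to ground = (0.000, -2.600) m/s.
Velocity relative to ground = (7.734, 2.409) + (0.000, -2.600) = (7.734, -0.191) m/s.
Speed = |(7.734, -0.191)| = 7.736 m/s.

7.7 m/s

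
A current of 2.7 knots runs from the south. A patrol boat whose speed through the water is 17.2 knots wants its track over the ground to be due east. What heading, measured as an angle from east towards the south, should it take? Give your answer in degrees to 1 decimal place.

9.0°

The current pushes perpendicular to the desired track; the heading must have a component into the current equal to 2.7 knots: 17.2 sin θ = 2.7.
sin θ = 0.1570, so θ = 9.031°.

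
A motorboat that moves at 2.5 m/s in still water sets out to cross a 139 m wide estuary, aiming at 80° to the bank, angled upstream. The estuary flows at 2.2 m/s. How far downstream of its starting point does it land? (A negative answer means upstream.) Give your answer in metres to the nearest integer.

100 m

Perpendicular speed = 2.462 m/s; crossing time = 139 / 2.462 = 56.458 s.
Net downstream speed = 1.766 m/s.
Drift = 1.766 × 56.458 = 99.698 m (downstream).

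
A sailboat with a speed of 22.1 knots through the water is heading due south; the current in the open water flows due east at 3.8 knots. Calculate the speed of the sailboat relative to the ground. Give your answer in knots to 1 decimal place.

Taking east as x and north as y: velocity relative to the water = (0.000, -22.100) knots; the water relative to ground = (3.800, 0.000) knots.
Velocity relative to ground = (0.000, -22.100) + (3.800, 0.000) = (3.800, -22.100) knots.
Speed = |(3.800, -22.100)| = 22.424 knots.

22.4 knots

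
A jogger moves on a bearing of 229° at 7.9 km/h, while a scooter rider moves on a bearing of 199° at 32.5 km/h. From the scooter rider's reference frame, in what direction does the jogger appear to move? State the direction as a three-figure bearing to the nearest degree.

Taking east as x and north as y: jogger velocity = (-5.962, -5.183) km/h; scooter rider velocity = (-10.581, -30.729) km/h.
Velocity of jogger relative to scooter rider = (-5.962, -5.183) − (-10.581, -30.729) = (4.619, 25.546) km/h.
Bearing = atan2(4.62, 25.55) = 10.25° clockwise from north.

010°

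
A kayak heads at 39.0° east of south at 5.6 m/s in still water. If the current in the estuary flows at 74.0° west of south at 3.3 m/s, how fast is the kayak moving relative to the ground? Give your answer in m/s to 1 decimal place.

5.3 m/s

Taking east as x and north as y: velocity relative to the water = (3.524, -4.352) m/s; the water relative to ground = (-3.172, -0.910) m/s.
Velocity relative to ground = (3.524, -4.352) + (-3.172, -0.910) = (0.352, -5.262) m/s.
Speed = |(0.352, -5.262)| = 5.273 m/s.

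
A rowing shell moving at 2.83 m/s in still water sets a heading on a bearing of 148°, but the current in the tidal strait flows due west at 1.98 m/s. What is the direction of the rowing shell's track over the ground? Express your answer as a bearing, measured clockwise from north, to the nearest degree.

191°

Taking east as x and north as y: velocity relative to the water = (1.500, -2.400) m/s; the water relative to ground = (-1.980, 0.000) m/s.
Velocity relative to ground = (1.500, -2.400) + (-1.980, 0.000) = (-0.480, -2.400) m/s.
Bearing = atan2(-0.48, -2.40) = 191.32° clockwise from north.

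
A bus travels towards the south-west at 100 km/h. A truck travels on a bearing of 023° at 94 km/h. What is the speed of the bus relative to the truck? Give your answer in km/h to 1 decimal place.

Taking east as x and north as y: bus velocity = (-70.711, -70.711) km/h; truck velocity = (36.729, 86.527) km/h.
Velocity of bus relative to truck = (-70.711, -70.711) − (36.729, 86.527) = (-107.439, -157.238) km/h.
Magnitude = |(-107.439, -157.238)| = 190.439 km/h.

190.4 km/h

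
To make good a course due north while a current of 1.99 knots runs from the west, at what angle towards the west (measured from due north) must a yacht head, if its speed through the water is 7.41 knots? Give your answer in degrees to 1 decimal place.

15.6°

The current pushes perpendicular to the desired track; the heading must have a component into the current equal to 1.99 knots: 7.41 sin θ = 1.99.
sin θ = 0.2686, so θ = 15.578°.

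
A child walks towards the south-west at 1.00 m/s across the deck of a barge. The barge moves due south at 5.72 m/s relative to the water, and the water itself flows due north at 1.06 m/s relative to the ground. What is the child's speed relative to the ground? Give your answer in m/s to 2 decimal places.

5.41 m/s

In east/north components (m/s): child relative to barge = (-0.707, -0.707); barge relative to water = (0.000, -5.720); water relative to ground = (0.000, 1.060).
Sum = (-0.707, -5.367) m/s.
Speed = |(-0.707, -5.367)| = 5.413 m/s.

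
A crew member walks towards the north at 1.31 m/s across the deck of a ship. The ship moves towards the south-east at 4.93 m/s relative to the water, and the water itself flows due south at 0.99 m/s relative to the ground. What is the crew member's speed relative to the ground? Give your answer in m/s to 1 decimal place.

In east/north components (m/s): crew member relative to ship = (0.000, 1.310); ship relative to water = (3.486, -3.486); water relative to ground = (0.000, -0.990).
Sum = (3.486, -3.166) m/s.
Speed = |(3.486, -3.166)| = 4.709 m/s.

4.7 m/s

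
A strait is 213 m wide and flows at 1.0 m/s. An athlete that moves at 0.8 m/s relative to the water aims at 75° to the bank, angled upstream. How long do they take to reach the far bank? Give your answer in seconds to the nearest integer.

The component of the athlete's velocity perpendicular to the bank is 0.8 × sin 75° = 0.773 m/s.
The flow acts along the bank and has no component across it.
Time = 213 / 0.773 = 275.642 s.

276 s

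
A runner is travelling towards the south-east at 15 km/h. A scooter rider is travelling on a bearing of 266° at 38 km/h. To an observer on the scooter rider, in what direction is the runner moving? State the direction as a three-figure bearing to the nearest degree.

Taking east as x and north as y: runner velocity = (10.607, -10.607) km/h; scooter rider velocity = (-37.907, -2.651) km/h.
Velocity of runner relative to scooter rider = (10.607, -10.607) − (-37.907, -2.651) = (48.514, -7.956) km/h.
Bearing = atan2(48.51, -7.96) = 99.31° clockwise from north.

099°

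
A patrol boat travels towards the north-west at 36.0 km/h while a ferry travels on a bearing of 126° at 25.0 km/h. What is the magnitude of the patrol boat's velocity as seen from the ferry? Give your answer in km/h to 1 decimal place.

60.8 km/h

Taking east as x and north as y: patrol boat velocity = (-25.456, 25.456) km/h; ferry velocity = (20.225, -14.695) km/h.
Velocity of patrol boat relative to ferry = (-25.456, 25.456) − (20.225, -14.695) = (-45.681, 40.150) km/h.
Magnitude = |(-45.681, 40.150)| = 60.818 km/h.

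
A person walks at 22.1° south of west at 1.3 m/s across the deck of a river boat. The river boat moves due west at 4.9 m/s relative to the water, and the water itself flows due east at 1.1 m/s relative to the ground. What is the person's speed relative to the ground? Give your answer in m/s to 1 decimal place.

5.0 m/s

In east/north components (m/s): person relative to river boat = (-1.204, -0.489); river boat relative to water = (-4.900, 0.000); water relative to ground = (1.100, 0.000).
Sum = (-5.004, -0.489) m/s.
Speed = |(-5.004, -0.489)| = 5.028 m/s.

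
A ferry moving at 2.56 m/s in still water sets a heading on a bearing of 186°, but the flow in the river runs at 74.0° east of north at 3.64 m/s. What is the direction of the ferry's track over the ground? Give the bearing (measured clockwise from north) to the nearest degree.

116°

Taking east as x and north as y: velocity relative to the water = (-0.268, -2.546) m/s; the water relative to ground = (3.499, 1.003) m/s.
Velocity relative to ground = (-0.268, -2.546) + (3.499, 1.003) = (3.231, -1.543) m/s.
Bearing = atan2(3.23, -1.54) = 115.52° clockwise from north.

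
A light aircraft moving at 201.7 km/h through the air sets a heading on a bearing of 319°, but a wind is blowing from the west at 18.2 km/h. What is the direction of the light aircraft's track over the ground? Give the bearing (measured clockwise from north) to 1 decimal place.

Taking east as x and north as y: velocity relative to the air = (-132.327, 152.225) km/h; the air relative to ground = (18.200, 0.000) km/h.
Velocity relative to ground = (-132.327, 152.225) + (18.200, 0.000) = (-114.127, 152.225) km/h.
Bearing = atan2(-114.13, 152.22) = 323.14° clockwise from north.

323.1°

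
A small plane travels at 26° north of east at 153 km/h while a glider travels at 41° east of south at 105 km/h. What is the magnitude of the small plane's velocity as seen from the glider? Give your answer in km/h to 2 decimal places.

161.61 km/h

Taking east as x and north as y: small plane velocity = (137.515, 67.071) km/h; glider velocity = (68.886, -79.245) km/h.
Velocity of small plane relative to glider = (137.515, 67.071) − (68.886, -79.245) = (68.629, 146.315) km/h.
Magnitude = |(68.629, 146.315)| = 161.611 km/h.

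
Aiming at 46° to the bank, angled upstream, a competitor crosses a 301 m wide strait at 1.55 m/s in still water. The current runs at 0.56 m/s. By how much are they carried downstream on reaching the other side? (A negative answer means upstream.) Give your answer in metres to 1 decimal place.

-139.5 m

Perpendicular speed = 1.115 m/s; crossing time = 301 / 1.115 = 269.961 s.
Net downstream speed = -0.517 m/s.
Drift = -0.517 × 269.961 = -139.494 m (upstream).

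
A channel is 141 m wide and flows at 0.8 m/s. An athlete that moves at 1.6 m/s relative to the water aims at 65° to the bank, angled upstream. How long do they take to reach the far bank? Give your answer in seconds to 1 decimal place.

97.2 s

The component of the athlete's velocity perpendicular to the bank is 1.6 × sin 65° = 1.450 m/s.
The current is parallel to the bank, so it does not affect the crossing time.
Time = 141 / 1.450 = 97.235 s.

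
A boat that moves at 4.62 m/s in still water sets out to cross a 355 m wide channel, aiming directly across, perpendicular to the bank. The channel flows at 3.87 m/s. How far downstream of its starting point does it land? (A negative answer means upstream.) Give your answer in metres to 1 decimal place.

Perpendicular speed = 4.620 m/s; crossing time = 355 / 4.620 = 76.840 s.
Net downstream speed = 3.870 m/s.
Drift = 3.870 × 76.840 = 297.370 m (downstream).

297.4 m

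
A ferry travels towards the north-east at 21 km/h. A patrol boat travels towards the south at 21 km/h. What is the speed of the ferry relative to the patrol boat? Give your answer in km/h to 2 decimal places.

Taking east as x and north as y: ferry velocity = (14.849, 14.849) km/h; patrol boat velocity = (0.000, -21.000) km/h.
Velocity of ferry relative to patrol boat = (14.849, 14.849) − (0.000, -21.000) = (14.849, 35.849) km/h.
Magnitude = |(14.849, 35.849)| = 38.803 km/h.

38.80 km/h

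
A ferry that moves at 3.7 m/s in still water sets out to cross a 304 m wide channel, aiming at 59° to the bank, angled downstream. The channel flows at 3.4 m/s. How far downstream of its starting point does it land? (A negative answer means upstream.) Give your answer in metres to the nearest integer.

509 m

Perpendicular speed = 3.172 m/s; crossing time = 304 / 3.172 = 95.853 s.
Net downstream speed = 5.306 m/s.
Drift = 5.306 × 95.853 = 508.562 m (downstream).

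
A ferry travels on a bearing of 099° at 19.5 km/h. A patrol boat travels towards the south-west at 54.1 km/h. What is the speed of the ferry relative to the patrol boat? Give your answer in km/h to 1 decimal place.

Taking east as x and north as y: ferry velocity = (19.260, -3.050) km/h; patrol boat velocity = (-38.254, -38.254) km/h.
Velocity of ferry relative to patrol boat = (19.260, -3.050) − (-38.254, -38.254) = (57.514, 35.204) km/h.
Magnitude = |(57.514, 35.204)| = 67.433 km/h.

67.4 km/h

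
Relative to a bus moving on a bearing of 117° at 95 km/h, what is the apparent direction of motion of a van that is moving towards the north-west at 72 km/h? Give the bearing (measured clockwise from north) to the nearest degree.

305°

Taking east as x and north as y: van velocity = (-50.912, 50.912) km/h; bus velocity = (84.646, -43.129) km/h.
Velocity of van relative to bus = (-50.912, 50.912) − (84.646, -43.129) = (-135.557, 94.041) km/h.
Bearing = atan2(-135.56, 94.04) = 304.75° clockwise from north.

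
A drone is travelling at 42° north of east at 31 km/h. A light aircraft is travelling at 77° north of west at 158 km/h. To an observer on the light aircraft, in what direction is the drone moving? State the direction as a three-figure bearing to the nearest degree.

156°

Taking east as x and north as y: drone velocity = (23.037, 20.743) km/h; light aircraft velocity = (-35.542, 153.950) km/h.
Velocity of drone relative to light aircraft = (23.037, 20.743) − (-35.542, 153.950) = (58.580, -133.207) km/h.
Bearing = atan2(58.58, -133.21) = 156.26° clockwise from north.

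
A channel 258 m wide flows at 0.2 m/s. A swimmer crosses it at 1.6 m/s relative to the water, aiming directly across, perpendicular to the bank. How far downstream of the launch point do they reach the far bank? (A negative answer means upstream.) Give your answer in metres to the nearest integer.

Perpendicular speed = 1.600 m/s; crossing time = 258 / 1.600 = 161.250 s.
Net downstream speed = 0.200 m/s.
Drift = 0.200 × 161.250 = 32.250 m (downstream).

32 m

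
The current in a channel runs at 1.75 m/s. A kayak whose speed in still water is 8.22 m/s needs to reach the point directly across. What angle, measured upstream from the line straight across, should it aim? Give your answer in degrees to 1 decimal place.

To cancel the current, the upstream component of the kayak's velocity must equal the flow: 8.22 sin θ = 1.75.
sin θ = 1.75 / 8.22 = 0.2129.
θ = arcsin(0.2129) = 12.292°.

12.3°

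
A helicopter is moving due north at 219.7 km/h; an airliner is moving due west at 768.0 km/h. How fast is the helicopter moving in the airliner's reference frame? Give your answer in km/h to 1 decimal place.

Taking east as x and north as y: helicopter velocity = (0.000, 219.700) km/h; airliner velocity = (-768.000, 0.000) km/h.
Velocity of helicopter relative to airliner = (0.000, 219.700) − (-768.000, 0.000) = (768.000, 219.700) km/h.
Magnitude = |(768.000, 219.700)| = 798.807 km/h.

798.8 km/h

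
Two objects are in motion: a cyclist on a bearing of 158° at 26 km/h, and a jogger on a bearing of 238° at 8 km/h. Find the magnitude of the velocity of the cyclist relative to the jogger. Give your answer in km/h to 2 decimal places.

25.84 km/h

Taking east as x and north as y: cyclist velocity = (9.740, -24.107) km/h; jogger velocity = (-6.784, -4.239) km/h.
Velocity of cyclist relative to jogger = (9.740, -24.107) − (-6.784, -4.239) = (16.524, -19.867) km/h.
Magnitude = |(16.524, -19.867)| = 25.841 km/h.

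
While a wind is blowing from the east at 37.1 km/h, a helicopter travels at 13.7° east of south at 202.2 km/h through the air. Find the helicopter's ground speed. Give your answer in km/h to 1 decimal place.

196.7 km/h

Taking east as x and north as y: velocity relative to the air = (47.889, -196.447) km/h; the air relative to ground = (-37.100, 0.000) km/h.
Velocity relative to ground = (47.889, -196.447) + (-37.100, 0.000) = (10.789, -196.447) km/h.
Speed = |(10.789, -196.447)| = 196.743 km/h.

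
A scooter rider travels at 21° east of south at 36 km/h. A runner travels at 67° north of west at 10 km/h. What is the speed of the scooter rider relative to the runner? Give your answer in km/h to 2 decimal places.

46.00 km/h

Taking east as x and north as y: scooter rider velocity = (12.901, -33.609) km/h; runner velocity = (-3.907, 9.205) km/h.
Velocity of scooter rider relative to runner = (12.901, -33.609) − (-3.907, 9.205) = (16.809, -42.814) km/h.
Magnitude = |(16.809, -42.814)| = 45.995 km/h.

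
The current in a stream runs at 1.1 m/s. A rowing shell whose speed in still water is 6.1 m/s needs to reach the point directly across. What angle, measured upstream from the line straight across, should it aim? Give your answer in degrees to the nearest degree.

To cancel the current, the upstream component of the rowing shell's velocity must equal the flow: 6.1 sin θ = 1.1.
sin θ = 1.1 / 6.1 = 0.1803.
θ = arcsin(0.1803) = 10.389°.

10°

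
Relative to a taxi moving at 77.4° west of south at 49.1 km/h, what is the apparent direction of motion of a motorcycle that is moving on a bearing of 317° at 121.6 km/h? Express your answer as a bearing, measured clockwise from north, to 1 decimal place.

340.6°

Taking east as x and north as y: motorcycle velocity = (-82.931, 88.933) km/h; taxi velocity = (-47.918, -10.711) km/h.
Velocity of motorcycle relative to taxi = (-82.931, 88.933) − (-47.918, -10.711) = (-35.013, 99.643) km/h.
Bearing = atan2(-35.01, 99.64) = 340.64° clockwise from north.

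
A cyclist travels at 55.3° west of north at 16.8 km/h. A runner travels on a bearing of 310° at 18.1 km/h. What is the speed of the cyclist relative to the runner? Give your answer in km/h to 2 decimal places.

Taking east as x and north as y: cyclist velocity = (-13.812, 9.564) km/h; runner velocity = (-13.865, 11.634) km/h.
Velocity of cyclist relative to runner = (-13.812, 9.564) − (-13.865, 11.634) = (0.053, -2.071) km/h.
Magnitude = |(0.053, -2.071)| = 2.071 km/h.

2.07 km/h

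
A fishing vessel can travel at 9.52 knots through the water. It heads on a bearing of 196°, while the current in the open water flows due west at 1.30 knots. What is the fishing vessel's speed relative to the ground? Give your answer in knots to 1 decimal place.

10.0 knots

Taking east as x and north as y: velocity relative to the water = (-2.624, -9.151) knots; the water relative to ground = (-1.300, 0.000) knots.
Velocity relative to ground = (-2.624, -9.151) + (-1.300, 0.000) = (-3.924, -9.151) knots.
Speed = |(-3.924, -9.151)| = 9.957 knots.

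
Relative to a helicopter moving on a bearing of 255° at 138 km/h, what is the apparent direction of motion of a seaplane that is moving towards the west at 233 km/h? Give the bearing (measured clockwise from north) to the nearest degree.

Taking east as x and north as y: seaplane velocity = (-233.000, 0.000) km/h; helicopter velocity = (-133.298, -35.717) km/h.
Velocity of seaplane relative to helicopter = (-233.000, 0.000) − (-133.298, -35.717) = (-99.702, 35.717) km/h.
Bearing = atan2(-99.70, 35.72) = 289.71° clockwise from north.

290°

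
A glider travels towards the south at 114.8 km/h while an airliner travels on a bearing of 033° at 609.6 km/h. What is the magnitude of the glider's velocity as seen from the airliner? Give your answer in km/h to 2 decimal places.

708.64 km/h

Taking east as x and north as y: glider velocity = (0.000, -114.800) km/h; airliner velocity = (332.012, 511.254) km/h.
Velocity of glider relative to airliner = (0.000, -114.800) − (332.012, 511.254) = (-332.012, -626.054) km/h.
Magnitude = |(-332.012, -626.054)| = 708.643 km/h.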